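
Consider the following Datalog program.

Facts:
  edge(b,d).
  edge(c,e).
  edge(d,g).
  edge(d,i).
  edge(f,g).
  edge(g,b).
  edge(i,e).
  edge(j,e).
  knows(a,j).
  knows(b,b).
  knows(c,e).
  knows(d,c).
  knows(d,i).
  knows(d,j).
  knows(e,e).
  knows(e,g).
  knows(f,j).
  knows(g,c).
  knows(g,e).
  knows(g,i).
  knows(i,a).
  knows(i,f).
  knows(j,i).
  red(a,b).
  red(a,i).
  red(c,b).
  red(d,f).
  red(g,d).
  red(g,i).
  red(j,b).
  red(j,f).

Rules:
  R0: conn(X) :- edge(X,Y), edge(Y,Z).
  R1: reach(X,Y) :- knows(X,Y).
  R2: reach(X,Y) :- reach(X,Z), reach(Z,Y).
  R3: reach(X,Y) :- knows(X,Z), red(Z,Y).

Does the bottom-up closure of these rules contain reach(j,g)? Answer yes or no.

round 1: derive reach(a,j) via R1 from knows(a,j)
round 1: derive reach(b,b) via R1 from knows(b,b)
round 1: derive reach(c,e) via R1 from knows(c,e)
round 1: derive reach(d,c) via R1 from knows(d,c)
round 1: derive reach(d,i) via R1 from knows(d,i)
round 1: derive reach(d,j) via R1 from knows(d,j)
round 1: derive reach(e,e) via R1 from knows(e,e)
round 1: derive reach(e,g) via R1 from knows(e,g)
round 1: derive reach(f,j) via R1 from knows(f,j)
round 1: derive reach(g,c) via R1 from knows(g,c)
round 1: derive reach(g,e) via R1 from knows(g,e)
round 1: derive reach(g,i) via R1 from knows(g,i)
round 1: derive reach(i,a) via R1 from knows(i,a)
round 1: derive reach(i,f) via R1 from knows(i,f)
round 1: derive reach(j,i) via R1 from knows(j,i)
round 1: derive reach(a,b) via R3 from knows(a,j), red(j,b)
round 1: derive reach(a,f) via R3 from knows(a,j), red(j,f)
round 1: derive reach(d,b) via R3 from knows(d,c), red(c,b)
round 1: derive reach(d,f) via R3 from knows(d,j), red(j,f)
round 1: derive reach(e,d) via R3 from knows(e,g), red(g,d)
round 1: derive reach(e,i) via R3 from knows(e,g), red(g,i)
round 1: derive reach(f,b) via R3 from knows(f,j), red(j,b)
round 1: derive reach(f,f) via R3 from knows(f,j), red(j,f)
round 1: derive reach(g,b) via R3 from knows(g,c), red(c,b)
round 1: derive reach(i,b) via R3 from knows(i,a), red(a,b)
round 1: derive reach(i,i) via R3 from knows(i,a), red(a,i)
round 2: derive reach(a,i) via R2 from reach(a,j), reach(j,i)
round 2: derive reach(c,d) via R2 from reach(c,e), reach(e,d)
round 2: derive reach(c,g) via R2 from reach(c,e), reach(e,g)
round 2: derive reach(c,i) via R2 from reach(c,e), reach(e,i)
round 2: derive reach(d,a) via R2 from reach(d,i), reach(i,a)
round 2: derive reach(d,e) via R2 from reach(d,c), reach(c,e)
round 2: derive reach(e,a) via R2 from reach(e,i), reach(i,a)
round 2: derive reach(e,b) via R2 from reach(e,d), reach(d,b)
round 2: derive reach(e,c) via R2 from reach(e,d), reach(d,c)
round 2: derive reach(e,f) via R2 from reach(e,d), reach(d,f)
round 2: derive reach(e,j) via R2 from reach(e,d), reach(d,j)
round 2: derive reach(f,i) via R2 from reach(f,j), reach(j,i)
round 2: derive reach(g,a) via R2 from reach(g,i), reach(i,a)
round 2: derive reach(g,d) via R2 from reach(g,e), reach(e,d)
round 2: derive reach(g,f) via R2 from reach(g,i), reach(i,f)
round 2: derive reach(g,g) via R2 from reach(g,e), reach(e,g)
round 2: derive reach(i,j) via R2 from reach(i,a), reach(a,j)
round 2: derive reach(j,a) via R2 from reach(j,i), reach(i,a)
round 2: derive reach(j,b) via R2 from reach(j,i), reach(i,b)
round 2: derive reach(j,f) via R2 from reach(j,i), reach(i,f)
round 3: derive reach(a,a) via R2 from reach(a,i), reach(i,a)
round 3: derive reach(c,a) via R2 from reach(c,d), reach(d,a)
round 3: derive reach(c,b) via R2 from reach(c,d), reach(d,b)
round 3: derive reach(c,c) via R2 from reach(c,d), reach(d,c)
round 3: derive reach(c,f) via R2 from reach(c,d), reach(d,f)
round 3: derive reach(c,j) via R2 from reach(c,d), reach(d,j)
round 3: derive reach(d,d) via R2 from reach(d,c), reach(c,d)
round 3: derive reach(d,g) via R2 from reach(d,c), reach(c,g)
round 3: derive reach(f,a) via R2 from reach(f,i), reach(i,a)
round 3: derive reach(g,j) via R2 from reach(g,a), reach(a,j)
round 3: derive reach(j,j) via R2 from reach(j,a), reach(a,j)

no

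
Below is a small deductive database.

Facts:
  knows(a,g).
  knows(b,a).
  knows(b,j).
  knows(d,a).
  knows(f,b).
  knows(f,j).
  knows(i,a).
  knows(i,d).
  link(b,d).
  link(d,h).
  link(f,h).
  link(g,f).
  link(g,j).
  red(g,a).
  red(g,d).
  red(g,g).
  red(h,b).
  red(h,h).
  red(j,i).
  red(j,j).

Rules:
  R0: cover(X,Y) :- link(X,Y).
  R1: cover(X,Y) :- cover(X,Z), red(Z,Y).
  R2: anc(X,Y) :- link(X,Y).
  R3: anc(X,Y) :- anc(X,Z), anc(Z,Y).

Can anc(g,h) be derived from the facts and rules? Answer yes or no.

round 1: derive anc(b,d) via R2 from link(b,d)
round 1: derive anc(d,h) via R2 from link(d,h)
round 1: derive anc(f,h) via R2 from link(f,h)
round 1: derive anc(g,f) via R2 from link(g,f)
round 1: derive anc(g,j) via R2 from link(g,j)
round 2: derive anc(b,h) via R3 from anc(b,d), anc(d,h)
round 2: derive anc(g,h) via R3 from anc(g,f), anc(f,h)

yes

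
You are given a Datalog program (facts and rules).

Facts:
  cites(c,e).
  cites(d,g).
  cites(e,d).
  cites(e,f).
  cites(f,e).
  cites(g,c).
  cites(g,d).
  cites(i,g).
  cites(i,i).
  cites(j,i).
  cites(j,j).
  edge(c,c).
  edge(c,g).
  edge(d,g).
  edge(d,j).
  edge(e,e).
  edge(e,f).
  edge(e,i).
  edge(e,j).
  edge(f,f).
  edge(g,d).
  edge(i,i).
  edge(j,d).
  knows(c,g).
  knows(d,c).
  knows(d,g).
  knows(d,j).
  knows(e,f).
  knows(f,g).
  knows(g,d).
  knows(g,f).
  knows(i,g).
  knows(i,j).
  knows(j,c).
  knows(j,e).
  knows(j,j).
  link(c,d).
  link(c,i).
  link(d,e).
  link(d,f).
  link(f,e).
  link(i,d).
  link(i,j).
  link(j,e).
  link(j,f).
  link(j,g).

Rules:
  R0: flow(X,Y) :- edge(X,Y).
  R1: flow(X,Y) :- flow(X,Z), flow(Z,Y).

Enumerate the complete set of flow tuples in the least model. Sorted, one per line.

flow(c,c)
flow(c,d)
flow(c,g)
flow(c,j)
flow(d,d)
flow(d,g)
flow(d,j)
flow(e,d)
flow(e,e)
flow(e,f)
flow(e,g)
flow(e,i)
flow(e,j)
flow(f,f)
flow(g,d)
flow(g,g)
flow(g,j)
flow(i,i)
flow(j,d)
flow(j,g)
flow(j,j)

round 1: derive flow(c,c) via R0 from edge(c,c)
round 1: derive flow(c,g) via R0 from edge(c,g)
round 1: derive flow(d,g) via R0 from edge(d,g)
round 1: derive flow(d,j) via R0 from edge(d,j)
round 1: derive flow(e,e) via R0 from edge(e,e)
round 1: derive flow(e,f) via R0 from edge(e,f)
round 1: derive flow(e,i) via R0 from edge(e,i)
round 1: derive flow(e,j) via R0 from edge(e,j)
round 1: derive flow(f,f) via R0 from edge(f,f)
round 1: derive flow(g,d) via R0 from edge(g,d)
round 1: derive flow(i,i) via R0 from edge(i,i)
round 1: derive flow(j,d) via R0 from edge(j,d)
round 2: derive flow(c,d) via R1 from flow(c,g), flow(g,d)
round 2: derive flow(d,d) via R1 from flow(d,g), flow(g,d)
round 2: derive flow(e,d) via R1 from flow(e,j), flow(j,d)
round 2: derive flow(g,g) via R1 from flow(g,d), flow(d,g)
round 2: derive flow(g,j) via R1 from flow(g,d), flow(d,j)
round 2: derive flow(j,g) via R1 from flow(j,d), flow(d,g)
round 2: derive flow(j,j) via R1 from flow(j,d), flow(d,j)
round 3: derive flow(c,j) via R1 from flow(c,d), flow(d,j)
round 3: derive flow(e,g) via R1 from flow(e,d), flow(d,g)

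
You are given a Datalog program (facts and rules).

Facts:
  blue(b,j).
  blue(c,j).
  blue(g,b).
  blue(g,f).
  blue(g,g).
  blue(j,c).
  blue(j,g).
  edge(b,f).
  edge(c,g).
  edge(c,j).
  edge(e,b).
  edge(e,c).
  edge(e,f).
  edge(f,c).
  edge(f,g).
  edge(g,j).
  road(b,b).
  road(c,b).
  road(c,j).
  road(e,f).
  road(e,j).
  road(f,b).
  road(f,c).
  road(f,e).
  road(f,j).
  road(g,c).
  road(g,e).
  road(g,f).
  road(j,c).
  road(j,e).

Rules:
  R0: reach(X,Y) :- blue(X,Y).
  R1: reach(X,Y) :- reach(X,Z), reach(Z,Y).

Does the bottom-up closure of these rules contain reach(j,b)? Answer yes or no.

yes

round 1: derive reach(b,j) via R0 from blue(b,j)
round 1: derive reach(c,j) via R0 from blue(c,j)
round 1: derive reach(g,b) via R0 from blue(g,b)
round 1: derive reach(g,f) via R0 from blue(g,f)
round 1: derive reach(g,g) via R0 from blue(g,g)
round 1: derive reach(j,c) via R0 from blue(j,c)
round 1: derive reach(j,g) via R0 from blue(j,g)
round 2: derive reach(b,c) via R1 from reach(b,j), reach(j,c)
round 2: derive reach(b,g) via R1 from reach(b,j), reach(j,g)
round 2: derive reach(c,c) via R1 from reach(c,j), reach(j,c)
round 2: derive reach(c,g) via R1 from reach(c,j), reach(j,g)
round 2: derive reach(g,j) via R1 from reach(g,b), reach(b,j)
round 2: derive reach(j,b) via R1 from reach(j,g), reach(g,b)
round 2: derive reach(j,f) via R1 from reach(j,g), reach(g,f)
round 2: derive reach(j,j) via R1 from reach(j,c), reach(c,j)
round 3: derive reach(b,b) via R1 from reach(b,g), reach(g,b)
round 3: derive reach(b,f) via R1 from reach(b,g), reach(g,f)
round 3: derive reach(c,b) via R1 from reach(c,g), reach(g,b)
round 3: derive reach(c,f) via R1 from reach(c,g), reach(g,f)
round 3: derive reach(g,c) via R1 from reach(g,b), reach(b,c)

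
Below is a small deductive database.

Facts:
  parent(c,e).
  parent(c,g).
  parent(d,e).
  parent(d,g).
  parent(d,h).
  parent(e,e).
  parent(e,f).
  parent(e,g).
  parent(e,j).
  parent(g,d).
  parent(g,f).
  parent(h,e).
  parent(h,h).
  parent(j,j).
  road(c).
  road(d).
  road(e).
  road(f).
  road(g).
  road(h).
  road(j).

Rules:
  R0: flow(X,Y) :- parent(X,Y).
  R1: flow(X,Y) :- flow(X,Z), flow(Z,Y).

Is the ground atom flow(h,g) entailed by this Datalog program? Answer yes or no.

round 1: derive flow(c,e) via R0 from parent(c,e)
round 1: derive flow(c,g) via R0 from parent(c,g)
round 1: derive flow(d,e) via R0 from parent(d,e)
round 1: derive flow(d,g) via R0 from parent(d,g)
round 1: derive flow(d,h) via R0 from parent(d,h)
round 1: derive flow(e,e) via R0 from parent(e,e)
round 1: derive flow(e,f) via R0 from parent(e,f)
round 1: derive flow(e,g) via R0 from parent(e,g)
round 1: derive flow(e,j) via R0 from parent(e,j)
round 1: derive flow(g,d) via R0 from parent(g,d)
round 1: derive flow(g,f) via R0 from parent(g,f)
round 1: derive flow(h,e) via R0 from parent(h,e)
round 1: derive flow(h,h) via R0 from parent(h,h)
round 1: derive flow(j,j) via R0 from parent(j,j)
round 2: derive flow(c,d) via R1 from flow(c,g), flow(g,d)
round 2: derive flow(c,f) via R1 from flow(c,e), flow(e,f)
round 2: derive flow(c,j) via R1 from flow(c,e), flow(e,j)
round 2: derive flow(d,d) via R1 from flow(d,g), flow(g,d)
round 2: derive flow(d,f) via R1 from flow(d,e), flow(e,f)
round 2: derive flow(d,j) via R1 from flow(d,e), flow(e,j)
round 2: derive flow(e,d) via R1 from flow(e,g), flow(g,d)
round 2: derive flow(g,e) via R1 from flow(g,d), flow(d,e)
round 2: derive flow(g,g) via R1 from flow(g,d), flow(d,g)
round 2: derive flow(g,h) via R1 from flow(g,d), flow(d,h)
round 2: derive flow(h,f) via R1 from flow(h,e), flow(e,f)
round 2: derive flow(h,g) via R1 from flow(h,e), flow(e,g)
round 2: derive flow(h,j) via R1 from flow(h,e), flow(e,j)
round 3: derive flow(c,h) via R1 from flow(c,d), flow(d,h)
round 3: derive flow(e,h) via R1 from flow(e,d), flow(d,h)
round 3: derive flow(g,j) via R1 from flow(g,d), flow(d,j)
round 3: derive flow(h,d) via R1 from flow(h,e), flow(e,d)

yes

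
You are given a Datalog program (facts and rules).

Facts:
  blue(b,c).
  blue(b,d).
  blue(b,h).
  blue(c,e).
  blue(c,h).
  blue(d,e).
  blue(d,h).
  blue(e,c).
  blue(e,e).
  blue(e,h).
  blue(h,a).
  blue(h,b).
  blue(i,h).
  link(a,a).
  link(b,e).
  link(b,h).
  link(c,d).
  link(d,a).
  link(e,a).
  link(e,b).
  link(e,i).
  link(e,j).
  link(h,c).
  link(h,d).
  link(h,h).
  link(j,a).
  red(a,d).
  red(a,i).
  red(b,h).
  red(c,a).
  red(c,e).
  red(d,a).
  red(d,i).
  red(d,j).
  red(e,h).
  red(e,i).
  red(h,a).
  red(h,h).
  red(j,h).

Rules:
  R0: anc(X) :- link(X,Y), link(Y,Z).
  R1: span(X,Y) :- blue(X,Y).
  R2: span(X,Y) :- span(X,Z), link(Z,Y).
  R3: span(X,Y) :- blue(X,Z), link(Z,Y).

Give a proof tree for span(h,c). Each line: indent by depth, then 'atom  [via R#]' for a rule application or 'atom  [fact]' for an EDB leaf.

span(h,c)  [via R2]
  span(h,h)  [via R3]
    blue(h,b)  [fact]
    link(b,h)  [fact]
  link(h,c)  [fact]

round 1: derive span(b,c) via R1 from blue(b,c)
round 1: derive span(b,d) via R1 from blue(b,d)
round 1: derive span(b,h) via R1 from blue(b,h)
round 1: derive span(c,e) via R1 from blue(c,e)
round 1: derive span(c,h) via R1 from blue(c,h)
round 1: derive span(d,e) via R1 from blue(d,e)
round 1: derive span(d,h) via R1 from blue(d,h)
round 1: derive span(e,c) via R1 from blue(e,c)
round 1: derive span(e,e) via R1 from blue(e,e)
round 1: derive span(e,h) via R1 from blue(e,h)
round 1: derive span(h,a) via R1 from blue(h,a)
round 1: derive span(h,b) via R1 from blue(h,b)
round 1: derive span(i,h) via R1 from blue(i,h)
round 1: derive span(b,a) via R3 from blue(b,d), link(d,a)
round 1: derive span(c,a) via R3 from blue(c,e), link(e,a)
round 1: derive span(c,b) via R3 from blue(c,e), link(e,b)
round 1: derive span(c,c) via R3 from blue(c,h), link(h,c)
round 1: derive span(c,d) via R3 from blue(c,h), link(h,d)
round 1: derive span(c,i) via R3 from blue(c,e), link(e,i)
round 1: derive span(c,j) via R3 from blue(c,e), link(e,j)
round 1: derive span(d,a) via R3 from blue(d,e), link(e,a)
round 1: derive span(d,b) via R3 from blue(d,e), link(e,b)
round 1: derive span(d,c) via R3 from blue(d,h), link(h,c)
round 1: derive span(d,d) via R3 from blue(d,h), link(h,d)
round 1: derive span(d,i) via R3 from blue(d,e), link(e,i)
round 1: derive span(d,j) via R3 from blue(d,e), link(e,j)
round 1: derive span(e,a) via R3 from blue(e,e), link(e,a)
round 1: derive span(e,b) via R3 from blue(e,e), link(e,b)
round 1: derive span(e,d) via R3 from blue(e,c), link(c,d)
round 1: derive span(e,i) via R3 from blue(e,e), link(e,i)
round 1: derive span(e,j) via R3 from blue(e,e), link(e,j)
round 1: derive span(h,e) via R3 from blue(h,b), link(b,e)
round 1: derive span(h,h) via R3 from blue(h,b), link(b,h)
round 1: derive span(i,c) via R3 from blue(i,h), link(h,c)
round 1: derive span(i,d) via R3 from blue(i,h), link(h,d)
round 2: derive span(h,c) via R2 from span(h,h), link(h,c)
round 2: derive span(h,d) via R2 from span(h,h), link(h,d)
round 2: derive span(h,i) via R2 from span(h,e), link(e,i)
round 2: derive span(h,j) via R2 from span(h,e), link(e,j)
round 2: derive span(i,a) via R2 from span(i,d), link(d,a)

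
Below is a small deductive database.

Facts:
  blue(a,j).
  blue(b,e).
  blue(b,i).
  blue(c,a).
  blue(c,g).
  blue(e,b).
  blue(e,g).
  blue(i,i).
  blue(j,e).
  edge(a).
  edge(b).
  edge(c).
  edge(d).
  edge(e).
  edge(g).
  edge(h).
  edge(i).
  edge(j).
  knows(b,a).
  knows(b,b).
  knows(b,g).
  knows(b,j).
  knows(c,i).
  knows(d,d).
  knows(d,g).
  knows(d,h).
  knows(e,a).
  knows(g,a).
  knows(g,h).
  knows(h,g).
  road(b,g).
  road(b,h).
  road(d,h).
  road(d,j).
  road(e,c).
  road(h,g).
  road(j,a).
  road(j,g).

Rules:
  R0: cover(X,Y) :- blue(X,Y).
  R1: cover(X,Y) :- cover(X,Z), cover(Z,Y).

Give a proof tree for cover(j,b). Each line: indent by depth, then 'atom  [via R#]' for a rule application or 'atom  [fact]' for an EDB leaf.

round 1: derive cover(a,j) via R0 from blue(a,j)
round 1: derive cover(b,e) via R0 from blue(b,e)
round 1: derive cover(b,i) via R0 from blue(b,i)
round 1: derive cover(c,a) via R0 from blue(c,a)
round 1: derive cover(c,g) via R0 from blue(c,g)
round 1: derive cover(e,b) via R0 from blue(e,b)
round 1: derive cover(e,g) via R0 from blue(e,g)
round 1: derive cover(i,i) via R0 from blue(i,i)
round 1: derive cover(j,e) via R0 from blue(j,e)
round 2: derive cover(a,e) via R1 from cover(a,j), cover(j,e)
round 2: derive cover(b,b) via R1 from cover(b,e), cover(e,b)
round 2: derive cover(b,g) via R1 from cover(b,e), cover(e,g)
round 2: derive cover(c,j) via R1 from cover(c,a), cover(a,j)
round 2: derive cover(e,e) via R1 from cover(e,b), cover(b,e)
round 2: derive cover(e,i) via R1 from cover(e,b), cover(b,i)
round 2: derive cover(j,b) via R1 from cover(j,e), cover(e,b)
round 2: derive cover(j,g) via R1 from cover(j,e), cover(e,g)
round 3: derive cover(a,b) via R1 from cover(a,e), cover(e,b)
round 3: derive cover(a,g) via R1 from cover(a,e), cover(e,g)
round 3: derive cover(a,i) via R1 from cover(a,e), cover(e,i)
round 3: derive cover(c,b) via R1 from cover(c,j), cover(j,b)
round 3: derive cover(c,e) via R1 from cover(c,a), cover(a,e)
round 3: derive cover(j,i) via R1 from cover(j,b), cover(b,i)
round 4: derive cover(c,i) via R1 from cover(c,a), cover(a,i)

cover(j,b)  [via R1]
  cover(j,e)  [via R0]
    blue(j,e)  [fact]
  cover(e,b)  [via R0]
    blue(e,b)  [fact]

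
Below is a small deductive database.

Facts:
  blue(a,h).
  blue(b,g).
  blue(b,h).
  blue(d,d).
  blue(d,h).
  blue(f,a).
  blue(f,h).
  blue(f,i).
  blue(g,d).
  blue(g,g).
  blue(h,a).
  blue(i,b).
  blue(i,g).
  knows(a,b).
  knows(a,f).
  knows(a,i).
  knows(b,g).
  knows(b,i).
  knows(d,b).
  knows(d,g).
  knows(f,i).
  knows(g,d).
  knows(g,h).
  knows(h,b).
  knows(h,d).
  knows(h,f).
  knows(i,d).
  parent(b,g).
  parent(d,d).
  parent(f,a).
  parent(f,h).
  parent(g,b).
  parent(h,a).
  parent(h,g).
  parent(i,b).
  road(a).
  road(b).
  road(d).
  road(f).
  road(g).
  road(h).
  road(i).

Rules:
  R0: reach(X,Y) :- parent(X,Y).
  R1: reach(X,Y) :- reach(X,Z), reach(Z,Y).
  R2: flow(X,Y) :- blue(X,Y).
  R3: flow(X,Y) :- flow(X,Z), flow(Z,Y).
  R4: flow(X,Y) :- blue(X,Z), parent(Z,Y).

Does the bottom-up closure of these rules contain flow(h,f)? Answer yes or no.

no

round 1: derive flow(a,h) via R2 from blue(a,h)
round 1: derive flow(b,g) via R2 from blue(b,g)
round 1: derive flow(b,h) via R2 from blue(b,h)
round 1: derive flow(d,d) via R2 from blue(d,d)
round 1: derive flow(d,h) via R2 from blue(d,h)
round 1: derive flow(f,a) via R2 from blue(f,a)
round 1: derive flow(f,h) via R2 from blue(f,h)
round 1: derive flow(f,i) via R2 from blue(f,i)
round 1: derive flow(g,d) via R2 from blue(g,d)
round 1: derive flow(g,g) via R2 from blue(g,g)
round 1: derive flow(h,a) via R2 from blue(h,a)
round 1: derive flow(i,b) via R2 from blue(i,b)
round 1: derive flow(i,g) via R2 from blue(i,g)
round 1: derive flow(a,a) via R4 from blue(a,h), parent(h,a)
round 1: derive flow(a,g) via R4 from blue(a,h), parent(h,g)
round 1: derive flow(b,a) via R4 from blue(b,h), parent(h,a)
round 1: derive flow(b,b) via R4 from blue(b,g), parent(g,b)
round 1: derive flow(d,a) via R4 from blue(d,h), parent(h,a)
round 1: derive flow(d,g) via R4 from blue(d,h), parent(h,g)
round 1: derive flow(f,b) via R4 from blue(f,i), parent(i,b)
round 1: derive flow(f,g) via R4 from blue(f,h), parent(h,g)
round 1: derive flow(g,b) via R4 from blue(g,g), parent(g,b)
round 2: derive flow(a,b) via R3 from flow(a,g), flow(g,b)
round 2: derive flow(a,d) via R3 from flow(a,g), flow(g,d)
round 2: derive flow(b,d) via R3 from flow(b,g), flow(g,d)
round 2: derive flow(d,b) via R3 from flow(d,g), flow(g,b)
round 2: derive flow(f,d) via R3 from flow(f,g), flow(g,d)
round 2: derive flow(g,a) via R3 from flow(g,b), flow(b,a)
round 2: derive flow(g,h) via R3 from flow(g,b), flow(b,h)
round 2: derive flow(h,g) via R3 from flow(h,a), flow(a,g)
round 2: derive flow(h,h) via R3 from flow(h,a), flow(a,h)
round 2: derive flow(i,a) via R3 from flow(i,b), flow(b,a)
round 2: derive flow(i,d) via R3 from flow(i,g), flow(g,d)
round 2: derive flow(i,h) via R3 from flow(i,b), flow(b,h)
round 3: derive flow(h,b) via R3 from flow(h,a), flow(a,b)
round 3: derive flow(h,d) via R3 from flow(h,a), flow(a,d)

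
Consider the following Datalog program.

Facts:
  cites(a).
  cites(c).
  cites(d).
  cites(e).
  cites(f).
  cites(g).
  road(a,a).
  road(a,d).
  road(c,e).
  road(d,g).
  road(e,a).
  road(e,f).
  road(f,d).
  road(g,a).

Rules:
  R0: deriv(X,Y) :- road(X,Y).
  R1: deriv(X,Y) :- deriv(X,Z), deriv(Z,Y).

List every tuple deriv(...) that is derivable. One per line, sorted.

round 1: derive deriv(a,a) via R0 from road(a,a)
round 1: derive deriv(a,d) via R0 from road(a,d)
round 1: derive deriv(c,e) via R0 from road(c,e)
round 1: derive deriv(d,g) via R0 from road(d,g)
round 1: derive deriv(e,a) via R0 from road(e,a)
round 1: derive deriv(e,f) via R0 from road(e,f)
round 1: derive deriv(f,d) via R0 from road(f,d)
round 1: derive deriv(g,a) via R0 from road(g,a)
round 2: derive deriv(a,g) via R1 from deriv(a,d), deriv(d,g)
round 2: derive deriv(c,a) via R1 from deriv(c,e), deriv(e,a)
round 2: derive deriv(c,f) via R1 from deriv(c,e), deriv(e,f)
round 2: derive deriv(d,a) via R1 from deriv(d,g), deriv(g,a)
round 2: derive deriv(e,d) via R1 from deriv(e,a), deriv(a,d)
round 2: derive deriv(f,g) via R1 from deriv(f,d), deriv(d,g)
round 2: derive deriv(g,d) via R1 from deriv(g,a), deriv(a,d)
round 3: derive deriv(c,d) via R1 from deriv(c,a), deriv(a,d)
round 3: derive deriv(c,g) via R1 from deriv(c,a), deriv(a,g)
round 3: derive deriv(d,d) via R1 from deriv(d,a), deriv(a,d)
round 3: derive deriv(e,g) via R1 from deriv(e,a), deriv(a,g)
round 3: derive deriv(f,a) via R1 from deriv(f,d), deriv(d,a)
round 3: derive deriv(g,g) via R1 from deriv(g,a), deriv(a,g)

deriv(a,a)
deriv(a,d)
deriv(a,g)
deriv(c,a)
deriv(c,d)
deriv(c,e)
deriv(c,f)
deriv(c,g)
deriv(d,a)
deriv(d,d)
deriv(d,g)
deriv(e,a)
deriv(e,d)
deriv(e,f)
deriv(e,g)
deriv(f,a)
deriv(f,d)
deriv(f,g)
deriv(g,a)
deriv(g,d)
deriv(g,g)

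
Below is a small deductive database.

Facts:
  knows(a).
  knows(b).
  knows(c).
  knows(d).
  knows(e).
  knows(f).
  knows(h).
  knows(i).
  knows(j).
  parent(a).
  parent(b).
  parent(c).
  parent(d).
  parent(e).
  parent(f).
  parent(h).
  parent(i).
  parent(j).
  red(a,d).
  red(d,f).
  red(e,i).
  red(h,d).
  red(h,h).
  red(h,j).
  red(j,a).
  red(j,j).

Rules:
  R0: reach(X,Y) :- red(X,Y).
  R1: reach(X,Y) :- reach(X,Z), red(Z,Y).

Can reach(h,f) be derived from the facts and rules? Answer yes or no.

round 1: derive reach(a,d) via R0 from red(a,d)
round 1: derive reach(d,f) via R0 from red(d,f)
round 1: derive reach(e,i) via R0 from red(e,i)
round 1: derive reach(h,d) via R0 from red(h,d)
round 1: derive reach(h,h) via R0 from red(h,h)
round 1: derive reach(h,j) via R0 from red(h,j)
round 1: derive reach(j,a) via R0 from red(j,a)
round 1: derive reach(j,j) via R0 from red(j,j)
round 2: derive reach(a,f) via R1 from reach(a,d), red(d,f)
round 2: derive reach(h,a) via R1 from reach(h,j), red(j,a)
round 2: derive reach(h,f) via R1 from reach(h,d), red(d,f)
round 2: derive reach(j,d) via R1 from reach(j,a), red(a,d)
round 3: derive reach(j,f) via R1 from reach(j,d), red(d,f)

yes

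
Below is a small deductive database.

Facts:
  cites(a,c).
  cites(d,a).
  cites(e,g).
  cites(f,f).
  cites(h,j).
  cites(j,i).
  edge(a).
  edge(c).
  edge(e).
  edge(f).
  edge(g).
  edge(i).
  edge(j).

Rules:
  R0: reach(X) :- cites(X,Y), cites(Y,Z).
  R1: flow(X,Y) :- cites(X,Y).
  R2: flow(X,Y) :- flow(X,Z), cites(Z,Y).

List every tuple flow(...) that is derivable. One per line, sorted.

round 1: derive flow(a,c) via R1 from cites(a,c)
round 1: derive flow(d,a) via R1 from cites(d,a)
round 1: derive flow(e,g) via R1 from cites(e,g)
round 1: derive flow(f,f) via R1 from cites(f,f)
round 1: derive flow(h,j) via R1 from cites(h,j)
round 1: derive flow(j,i) via R1 from cites(j,i)
round 2: derive flow(d,c) via R2 from flow(d,a), cites(a,c)
round 2: derive flow(h,i) via R2 from flow(h,j), cites(j,i)

flow(a,c)
flow(d,a)
flow(d,c)
flow(e,g)
flow(f,f)
flow(h,i)
flow(h,j)
flow(j,i)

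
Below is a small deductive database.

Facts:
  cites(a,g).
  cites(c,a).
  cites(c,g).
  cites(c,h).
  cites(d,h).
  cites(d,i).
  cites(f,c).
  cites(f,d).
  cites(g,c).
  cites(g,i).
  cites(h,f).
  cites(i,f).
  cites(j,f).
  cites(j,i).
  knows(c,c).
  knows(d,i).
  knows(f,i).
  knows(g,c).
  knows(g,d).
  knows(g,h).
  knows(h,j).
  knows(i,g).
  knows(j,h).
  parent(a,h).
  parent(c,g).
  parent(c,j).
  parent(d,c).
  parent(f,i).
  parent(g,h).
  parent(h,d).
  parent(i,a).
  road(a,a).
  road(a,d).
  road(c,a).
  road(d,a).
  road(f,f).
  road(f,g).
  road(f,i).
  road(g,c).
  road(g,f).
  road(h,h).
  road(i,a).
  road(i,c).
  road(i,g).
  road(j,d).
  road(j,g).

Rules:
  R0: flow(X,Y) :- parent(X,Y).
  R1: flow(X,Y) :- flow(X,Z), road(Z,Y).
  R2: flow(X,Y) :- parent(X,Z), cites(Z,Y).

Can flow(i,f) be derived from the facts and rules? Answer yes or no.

yes

round 1: derive flow(a,h) via R0 from parent(a,h)
round 1: derive flow(c,g) via R0 from parent(c,g)
round 1: derive flow(c,j) via R0 from parent(c,j)
round 1: derive flow(d,c) via R0 from parent(d,c)
round 1: derive flow(f,i) via R0 from parent(f,i)
round 1: derive flow(g,h) via R0 from parent(g,h)
round 1: derive flow(h,d) via R0 from parent(h,d)
round 1: derive flow(i,a) via R0 from parent(i,a)
round 1: derive flow(a,f) via R2 from parent(a,h), cites(h,f)
round 1: derive flow(c,c) via R2 from parent(c,g), cites(g,c)
round 1: derive flow(c,f) via R2 from parent(c,j), cites(j,f)
round 1: derive flow(c,i) via R2 from parent(c,g), cites(g,i)
round 1: derive flow(d,a) via R2 from parent(d,c), cites(c,a)
round 1: derive flow(d,g) via R2 from parent(d,c), cites(c,g)
round 1: derive flow(d,h) via R2 from parent(d,c), cites(c,h)
round 1: derive flow(f,f) via R2 from parent(f,i), cites(i,f)
round 1: derive flow(g,f) via R2 from parent(g,h), cites(h,f)
round 1: derive flow(h,h) via R2 from parent(h,d), cites(d,h)
round 1: derive flow(h,i) via R2 from parent(h,d), cites(d,i)
round 1: derive flow(i,g) via R2 from parent(i,a), cites(a,g)
round 2: derive flow(a,g) via R1 from flow(a,f), road(f,g)
round 2: derive flow(a,i) via R1 from flow(a,f), road(f,i)
round 2: derive flow(c,a) via R1 from flow(c,c), road(c,a)
round 2: derive flow(c,d) via R1 from flow(c,j), road(j,d)
round 2: derive flow(d,d) via R1 from flow(d,a), road(a,d)
round 2: derive flow(d,f) via R1 from flow(d,g), road(g,f)
round 2: derive flow(f,a) via R1 from flow(f,i), road(i,a)
round 2: derive flow(f,c) via R1 from flow(f,i), road(i,c)
round 2: derive flow(f,g) via R1 from flow(f,f), road(f,g)
round 2: derive flow(g,g) via R1 from flow(g,f), road(f,g)
round 2: derive flow(g,i) via R1 from flow(g,f), road(f,i)
round 2: derive flow(h,a) via R1 from flow(h,d), road(d,a)
round 2: derive flow(h,c) via R1 from flow(h,i), road(i,c)
round 2: derive flow(h,g) via R1 from flow(h,i), road(i,g)
round 2: derive flow(i,c) via R1 from flow(i,g), road(g,c)
round 2: derive flow(i,d) via R1 from flow(i,a), road(a,d)
round 2: derive flow(i,f) via R1 from flow(i,g), road(g,f)
round 3: derive flow(a,a) via R1 from flow(a,i), road(i,a)
round 3: derive flow(a,c) via R1 from flow(a,g), road(g,c)
round 3: derive flow(d,i) via R1 from flow(d,f), road(f,i)
round 3: derive flow(f,d) via R1 from flow(f,a), road(a,d)
round 3: derive flow(g,a) via R1 from flow(g,i), road(i,a)
round 3: derive flow(g,c) via R1 from flow(g,g), road(g,c)
round 3: derive flow(h,f) via R1 from flow(h,g), road(g,f)
round 3: derive flow(i,i) via R1 from flow(i,f), road(f,i)
round 4: derive flow(a,d) via R1 from flow(a,a), road(a,d)
round 4: derive flow(g,d) via R1 from flow(g,a), road(a,d)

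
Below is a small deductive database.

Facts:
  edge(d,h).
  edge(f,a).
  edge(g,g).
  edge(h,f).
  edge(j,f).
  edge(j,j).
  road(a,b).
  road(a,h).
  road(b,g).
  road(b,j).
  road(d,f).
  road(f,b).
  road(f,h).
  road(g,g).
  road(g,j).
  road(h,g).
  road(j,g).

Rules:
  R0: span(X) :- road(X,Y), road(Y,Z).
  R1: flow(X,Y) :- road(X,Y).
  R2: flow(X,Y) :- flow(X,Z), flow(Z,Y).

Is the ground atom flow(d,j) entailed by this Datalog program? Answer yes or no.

round 1: derive flow(a,b) via R1 from road(a,b)
round 1: derive flow(a,h) via R1 from road(a,h)
round 1: derive flow(b,g) via R1 from road(b,g)
round 1: derive flow(b,j) via R1 from road(b,j)
round 1: derive flow(d,f) via R1 from road(d,f)
round 1: derive flow(f,b) via R1 from road(f,b)
round 1: derive flow(f,h) via R1 from road(f,h)
round 1: derive flow(g,g) via R1 from road(g,g)
round 1: derive flow(g,j) via R1 from road(g,j)
round 1: derive flow(h,g) via R1 from road(h,g)
round 1: derive flow(j,g) via R1 from road(j,g)
round 2: derive flow(a,g) via R2 from flow(a,b), flow(b,g)
round 2: derive flow(a,j) via R2 from flow(a,b), flow(b,j)
round 2: derive flow(d,b) via R2 from flow(d,f), flow(f,b)
round 2: derive flow(d,h) via R2 from flow(d,f), flow(f,h)
round 2: derive flow(f,g) via R2 from flow(f,b), flow(b,g)
round 2: derive flow(f,j) via R2 from flow(f,b), flow(b,j)
round 2: derive flow(h,j) via R2 from flow(h,g), flow(g,j)
round 2: derive flow(j,j) via R2 from flow(j,g), flow(g,j)
round 3: derive flow(d,g) via R2 from flow(d,b), flow(b,g)
round 3: derive flow(d,j) via R2 from flow(d,b), flow(b,j)

yes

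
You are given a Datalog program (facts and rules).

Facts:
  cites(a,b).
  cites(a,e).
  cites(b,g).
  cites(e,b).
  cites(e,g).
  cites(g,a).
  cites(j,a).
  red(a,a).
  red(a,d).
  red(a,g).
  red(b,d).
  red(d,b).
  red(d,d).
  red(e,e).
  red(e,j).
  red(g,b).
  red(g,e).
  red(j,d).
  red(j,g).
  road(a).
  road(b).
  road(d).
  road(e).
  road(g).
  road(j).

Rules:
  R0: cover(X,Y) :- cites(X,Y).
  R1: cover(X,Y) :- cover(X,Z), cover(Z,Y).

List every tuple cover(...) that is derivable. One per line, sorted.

cover(a,a)
cover(a,b)
cover(a,e)
cover(a,g)
cover(b,a)
cover(b,b)
cover(b,e)
cover(b,g)
cover(e,a)
cover(e,b)
cover(e,e)
cover(e,g)
cover(g,a)
cover(g,b)
cover(g,e)
cover(g,g)
cover(j,a)
cover(j,b)
cover(j,e)
cover(j,g)

round 1: derive cover(a,b) via R0 from cites(a,b)
round 1: derive cover(a,e) via R0 from cites(a,e)
round 1: derive cover(b,g) via R0 from cites(b,g)
round 1: derive cover(e,b) via R0 from cites(e,b)
round 1: derive cover(e,g) via R0 from cites(e,g)
round 1: derive cover(g,a) via R0 from cites(g,a)
round 1: derive cover(j,a) via R0 from cites(j,a)
round 2: derive cover(a,g) via R1 from cover(a,b), cover(b,g)
round 2: derive cover(b,a) via R1 from cover(b,g), cover(g,a)
round 2: derive cover(e,a) via R1 from cover(e,g), cover(g,a)
round 2: derive cover(g,b) via R1 from cover(g,a), cover(a,b)
round 2: derive cover(g,e) via R1 from cover(g,a), cover(a,e)
round 2: derive cover(j,b) via R1 from cover(j,a), cover(a,b)
round 2: derive cover(j,e) via R1 from cover(j,a), cover(a,e)
round 3: derive cover(a,a) via R1 from cover(a,b), cover(b,a)
round 3: derive cover(b,b) via R1 from cover(b,a), cover(a,b)
round 3: derive cover(b,e) via R1 from cover(b,a), cover(a,e)
round 3: derive cover(e,e) via R1 from cover(e,a), cover(a,e)
round 3: derive cover(g,g) via R1 from cover(g,a), cover(a,g)
round 3: derive cover(j,g) via R1 from cover(j,a), cover(a,g)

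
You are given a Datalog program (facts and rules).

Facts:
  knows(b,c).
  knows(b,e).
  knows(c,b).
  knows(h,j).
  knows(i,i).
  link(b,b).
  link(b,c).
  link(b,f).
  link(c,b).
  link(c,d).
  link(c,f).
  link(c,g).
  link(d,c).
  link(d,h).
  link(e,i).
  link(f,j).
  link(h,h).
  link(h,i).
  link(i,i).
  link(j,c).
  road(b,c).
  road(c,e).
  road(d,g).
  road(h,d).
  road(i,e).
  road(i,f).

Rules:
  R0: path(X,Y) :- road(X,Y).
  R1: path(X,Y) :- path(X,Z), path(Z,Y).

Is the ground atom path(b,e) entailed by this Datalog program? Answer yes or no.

round 1: derive path(b,c) via R0 from road(b,c)
round 1: derive path(c,e) via R0 from road(c,e)
round 1: derive path(d,g) via R0 from road(d,g)
round 1: derive path(h,d) via R0 from road(h,d)
round 1: derive path(i,e) via R0 from road(i,e)
round 1: derive path(i,f) via R0 from road(i,f)
round 2: derive path(b,e) via R1 from path(b,c), path(c,e)
round 2: derive path(h,g) via R1 from path(h,d), path(d,g)

yes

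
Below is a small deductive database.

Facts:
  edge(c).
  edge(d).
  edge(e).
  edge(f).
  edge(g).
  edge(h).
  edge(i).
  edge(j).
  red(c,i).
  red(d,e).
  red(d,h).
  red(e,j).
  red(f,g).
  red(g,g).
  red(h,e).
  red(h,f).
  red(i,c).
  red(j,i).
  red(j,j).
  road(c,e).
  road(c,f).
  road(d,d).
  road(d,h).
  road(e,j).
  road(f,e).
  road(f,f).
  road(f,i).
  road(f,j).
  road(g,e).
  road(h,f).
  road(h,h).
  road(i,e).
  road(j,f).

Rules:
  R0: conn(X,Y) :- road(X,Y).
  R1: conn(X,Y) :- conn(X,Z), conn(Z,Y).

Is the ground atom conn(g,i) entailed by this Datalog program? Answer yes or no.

yes

round 1: derive conn(c,e) via R0 from road(c,e)
round 1: derive conn(c,f) via R0 from road(c,f)
round 1: derive conn(d,d) via R0 from road(d,d)
round 1: derive conn(d,h) via R0 from road(d,h)
round 1: derive conn(e,j) via R0 from road(e,j)
round 1: derive conn(f,e) via R0 from road(f,e)
round 1: derive conn(f,f) via R0 from road(f,f)
round 1: derive conn(f,i) via R0 from road(f,i)
round 1: derive conn(f,j) via R0 from road(f,j)
round 1: derive conn(g,e) via R0 from road(g,e)
round 1: derive conn(h,f) via R0 from road(h,f)
round 1: derive conn(h,h) via R0 from road(h,h)
round 1: derive conn(i,e) via R0 from road(i,e)
round 1: derive conn(j,f) via R0 from road(j,f)
round 2: derive conn(c,i) via R1 from conn(c,f), conn(f,i)
round 2: derive conn(c,j) via R1 from conn(c,e), conn(e,j)
round 2: derive conn(d,f) via R1 from conn(d,h), conn(h,f)
round 2: derive conn(e,f) via R1 from conn(e,j), conn(j,f)
round 2: derive conn(g,j) via R1 from conn(g,e), conn(e,j)
round 2: derive conn(h,e) via R1 from conn(h,f), conn(f,e)
round 2: derive conn(h,i) via R1 from conn(h,f), conn(f,i)
round 2: derive conn(h,j) via R1 from conn(h,f), conn(f,j)
round 2: derive conn(i,j) via R1 from conn(i,e), conn(e,j)
round 2: derive conn(j,e) via R1 from conn(j,f), conn(f,e)
round 2: derive conn(j,i) via R1 from conn(j,f), conn(f,i)
round 2: derive conn(j,j) via R1 from conn(j,f), conn(f,j)
round 3: derive conn(d,e) via R1 from conn(d,f), conn(f,e)
round 3: derive conn(d,i) via R1 from conn(d,f), conn(f,i)
round 3: derive conn(d,j) via R1 from conn(d,f), conn(f,j)
round 3: derive conn(e,e) via R1 from conn(e,f), conn(f,e)
round 3: derive conn(e,i) via R1 from conn(e,f), conn(f,i)
round 3: derive conn(g,f) via R1 from conn(g,e), conn(e,f)
round 3: derive conn(g,i) via R1 from conn(g,j), conn(j,i)
round 3: derive conn(i,f) via R1 from conn(i,e), conn(e,f)
round 3: derive conn(i,i) via R1 from conn(i,j), conn(j,i)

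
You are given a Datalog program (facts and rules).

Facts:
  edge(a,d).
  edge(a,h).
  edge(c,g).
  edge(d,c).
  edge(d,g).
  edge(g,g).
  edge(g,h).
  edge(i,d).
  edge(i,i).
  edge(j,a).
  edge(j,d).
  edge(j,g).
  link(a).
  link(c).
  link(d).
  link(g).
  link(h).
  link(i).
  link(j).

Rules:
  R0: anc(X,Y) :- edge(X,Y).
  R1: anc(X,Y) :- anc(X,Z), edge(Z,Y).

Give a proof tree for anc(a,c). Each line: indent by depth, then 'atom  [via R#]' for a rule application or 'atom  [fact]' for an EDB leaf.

anc(a,c)  [via R1]
  anc(a,d)  [via R0]
    edge(a,d)  [fact]
  edge(d,c)  [fact]

round 1: derive anc(a,d) via R0 from edge(a,d)
round 1: derive anc(a,h) via R0 from edge(a,h)
round 1: derive anc(c,g) via R0 from edge(c,g)
round 1: derive anc(d,c) via R0 from edge(d,c)
round 1: derive anc(d,g) via R0 from edge(d,g)
round 1: derive anc(g,g) via R0 from edge(g,g)
round 1: derive anc(g,h) via R0 from edge(g,h)
round 1: derive anc(i,d) via R0 from edge(i,d)
round 1: derive anc(i,i) via R0 from edge(i,i)
round 1: derive anc(j,a) via R0 from edge(j,a)
round 1: derive anc(j,d) via R0 from edge(j,d)
round 1: derive anc(j,g) via R0 from edge(j,g)
round 2: derive anc(a,c) via R1 from anc(a,d), edge(d,c)
round 2: derive anc(a,g) via R1 from anc(a,d), edge(d,g)
round 2: derive anc(c,h) via R1 from anc(c,g), edge(g,h)
round 2: derive anc(d,h) via R1 from anc(d,g), edge(g,h)
round 2: derive anc(i,c) via R1 from anc(i,d), edge(d,c)
round 2: derive anc(i,g) via R1 from anc(i,d), edge(d,g)
round 2: derive anc(j,c) via R1 from anc(j,d), edge(d,c)
round 2: derive anc(j,h) via R1 from anc(j,a), edge(a,h)
round 3: derive anc(i,h) via R1 from anc(i,g), edge(g,h)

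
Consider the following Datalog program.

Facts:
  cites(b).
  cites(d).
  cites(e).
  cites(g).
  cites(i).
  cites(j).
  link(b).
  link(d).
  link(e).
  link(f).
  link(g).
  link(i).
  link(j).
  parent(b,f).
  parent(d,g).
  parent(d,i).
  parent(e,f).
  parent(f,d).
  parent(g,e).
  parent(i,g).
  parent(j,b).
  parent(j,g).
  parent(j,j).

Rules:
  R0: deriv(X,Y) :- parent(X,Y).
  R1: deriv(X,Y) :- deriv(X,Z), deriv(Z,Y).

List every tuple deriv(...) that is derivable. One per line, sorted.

deriv(b,d)
deriv(b,e)
deriv(b,f)
deriv(b,g)
deriv(b,i)
deriv(d,d)
deriv(d,e)
deriv(d,f)
deriv(d,g)
deriv(d,i)
deriv(e,d)
deriv(e,e)
deriv(e,f)
deriv(e,g)
deriv(e,i)
deriv(f,d)
deriv(f,e)
deriv(f,f)
deriv(f,g)
deriv(f,i)
deriv(g,d)
deriv(g,e)
deriv(g,f)
deriv(g,g)
deriv(g,i)
deriv(i,d)
deriv(i,e)
deriv(i,f)
deriv(i,g)
deriv(i,i)
deriv(j,b)
deriv(j,d)
deriv(j,e)
deriv(j,f)
deriv(j,g)
deriv(j,i)
deriv(j,j)

round 1: derive deriv(b,f) via R0 from parent(b,f)
round 1: derive deriv(d,g) via R0 from parent(d,g)
round 1: derive deriv(d,i) via R0 from parent(d,i)
round 1: derive deriv(e,f) via R0 from parent(e,f)
round 1: derive deriv(f,d) via R0 from parent(f,d)
round 1: derive deriv(g,e) via R0 from parent(g,e)
round 1: derive deriv(i,g) via R0 from parent(i,g)
round 1: derive deriv(j,b) via R0 from parent(j,b)
round 1: derive deriv(j,g) via R0 from parent(j,g)
round 1: derive deriv(j,j) via R0 from parent(j,j)
round 2: derive deriv(b,d) via R1 from deriv(b,f), deriv(f,d)
round 2: derive deriv(d,e) via R1 from deriv(d,g), deriv(g,e)
round 2: derive deriv(e,d) via R1 from deriv(e,f), deriv(f,d)
round 2: derive deriv(f,g) via R1 from deriv(f,d), deriv(d,g)
round 2: derive deriv(f,i) via R1 from deriv(f,d), deriv(d,i)
round 2: derive deriv(g,f) via R1 from deriv(g,e), deriv(e,f)
round 2: derive deriv(i,e) via R1 from deriv(i,g), deriv(g,e)
round 2: derive deriv(j,e) via R1 from deriv(j,g), deriv(g,e)
round 2: derive deriv(j,f) via R1 from deriv(j,b), deriv(b,f)
round 3: derive deriv(b,e) via R1 from deriv(b,d), deriv(d,e)
round 3: derive deriv(b,g) via R1 from deriv(b,d), deriv(d,g)
round 3: derive deriv(b,i) via R1 from deriv(b,d), deriv(d,i)
round 3: derive deriv(d,d) via R1 from deriv(d,e), deriv(e,d)
round 3: derive deriv(d,f) via R1 from deriv(d,e), deriv(e,f)
round 3: derive deriv(e,e) via R1 from deriv(e,d), deriv(d,e)
round 3: derive deriv(e,g) via R1 from deriv(e,d), deriv(d,g)
round 3: derive deriv(e,i) via R1 from deriv(e,d), deriv(d,i)
round 3: derive deriv(f,e) via R1 from deriv(f,d), deriv(d,e)
round 3: derive deriv(f,f) via R1 from deriv(f,g), deriv(g,f)
round 3: derive deriv(g,d) via R1 from deriv(g,e), deriv(e,d)
round 3: derive deriv(g,g) via R1 from deriv(g,f), deriv(f,g)
round 3: derive deriv(g,i) via R1 from deriv(g,f), deriv(f,i)
round 3: derive deriv(i,d) via R1 from deriv(i,e), deriv(e,d)
round 3: derive deriv(i,f) via R1 from deriv(i,e), deriv(e,f)
round 3: derive deriv(j,d) via R1 from deriv(j,b), deriv(b,d)
round 3: derive deriv(j,i) via R1 from deriv(j,f), deriv(f,i)
round 4: derive deriv(i,i) via R1 from deriv(i,d), deriv(d,i)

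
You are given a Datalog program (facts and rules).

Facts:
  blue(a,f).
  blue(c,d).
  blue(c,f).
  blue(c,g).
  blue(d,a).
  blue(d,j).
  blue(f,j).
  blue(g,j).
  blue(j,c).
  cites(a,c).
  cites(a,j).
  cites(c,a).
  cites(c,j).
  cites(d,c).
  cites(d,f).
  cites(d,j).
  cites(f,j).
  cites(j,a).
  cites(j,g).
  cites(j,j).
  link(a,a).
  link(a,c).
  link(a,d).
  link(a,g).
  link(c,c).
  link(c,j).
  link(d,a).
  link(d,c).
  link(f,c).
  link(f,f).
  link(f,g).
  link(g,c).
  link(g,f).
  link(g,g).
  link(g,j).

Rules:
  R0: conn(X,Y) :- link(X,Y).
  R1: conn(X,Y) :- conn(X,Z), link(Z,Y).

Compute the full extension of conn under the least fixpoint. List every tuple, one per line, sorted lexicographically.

round 1: derive conn(a,a) via R0 from link(a,a)
round 1: derive conn(a,c) via R0 from link(a,c)
round 1: derive conn(a,d) via R0 from link(a,d)
round 1: derive conn(a,g) via R0 from link(a,g)
round 1: derive conn(c,c) via R0 from link(c,c)
round 1: derive conn(c,j) via R0 from link(c,j)
round 1: derive conn(d,a) via R0 from link(d,a)
round 1: derive conn(d,c) via R0 from link(d,c)
round 1: derive conn(f,c) via R0 from link(f,c)
round 1: derive conn(f,f) via R0 from link(f,f)
round 1: derive conn(f,g) via R0 from link(f,g)
round 1: derive conn(g,c) via R0 from link(g,c)
round 1: derive conn(g,f) via R0 from link(g,f)
round 1: derive conn(g,g) via R0 from link(g,g)
round 1: derive conn(g,j) via R0 from link(g,j)
round 2: derive conn(a,f) via R1 from conn(a,g), link(g,f)
round 2: derive conn(a,j) via R1 from conn(a,c), link(c,j)
round 2: derive conn(d,d) via R1 from conn(d,a), link(a,d)
round 2: derive conn(d,g) via R1 from conn(d,a), link(a,g)
round 2: derive conn(d,j) via R1 from conn(d,c), link(c,j)
round 2: derive conn(f,j) via R1 from conn(f,c), link(c,j)
round 3: derive conn(d,f) via R1 from conn(d,g), link(g,f)

conn(a,a)
conn(a,c)
conn(a,d)
conn(a,f)
conn(a,g)
conn(a,j)
conn(c,c)
conn(c,j)
conn(d,a)
conn(d,c)
conn(d,d)
conn(d,f)
conn(d,g)
conn(d,j)
conn(f,c)
conn(f,f)
conn(f,g)
conn(f,j)
conn(g,c)
conn(g,f)
conn(g,g)
conn(g,j)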